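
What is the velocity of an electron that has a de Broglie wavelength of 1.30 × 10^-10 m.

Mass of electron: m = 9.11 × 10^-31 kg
5.59 × 10^6 m/s

From the de Broglie relation λ = h/(mv), we solve for v:

v = h/(mλ)
v = (6.626 × 10^-34 J·s) / (9.11 × 10^-31 kg × 1.30 × 10^-10 m)
v = 5.59 × 10^6 m/s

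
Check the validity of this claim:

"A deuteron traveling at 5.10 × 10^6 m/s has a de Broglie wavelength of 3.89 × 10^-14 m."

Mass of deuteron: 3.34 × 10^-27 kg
True

The claim is correct.

Using λ = h/(mv):
λ = (6.626 × 10^-34 J·s) / (3.34 × 10^-27 kg × 5.10 × 10^6 m/s)
λ = 3.89 × 10^-14 m

This matches the claimed value.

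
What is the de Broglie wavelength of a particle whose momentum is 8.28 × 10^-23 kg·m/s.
8.00 × 10^-12 m

Using the de Broglie relation λ = h/p:

λ = h/p
λ = (6.626 × 10^-34 J·s) / (8.28 × 10^-23 kg·m/s)
λ = 8.00 × 10^-12 m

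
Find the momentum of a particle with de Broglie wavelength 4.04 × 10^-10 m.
1.64 × 10^-24 kg·m/s

From the de Broglie relation λ = h/p, we solve for p:

p = h/λ
p = (6.626 × 10^-34 J·s) / (4.04 × 10^-10 m)
p = 1.64 × 10^-24 kg·m/s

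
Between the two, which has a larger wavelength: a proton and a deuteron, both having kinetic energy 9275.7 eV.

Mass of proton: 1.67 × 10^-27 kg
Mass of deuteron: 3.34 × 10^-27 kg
The proton has the longer wavelength.

Using λ = h/√(2mKE):

For proton: λ₁ = h/√(2m₁KE) = 2.97 × 10^-13 m
For deuteron: λ₂ = h/√(2m₂KE) = 2.10 × 10^-13 m

Since λ ∝ 1/√m at constant kinetic energy, the lighter particle has the longer wavelength.

The proton has the longer de Broglie wavelength.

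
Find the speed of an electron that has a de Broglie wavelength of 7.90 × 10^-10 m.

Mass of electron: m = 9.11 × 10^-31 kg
9.21 × 10^5 m/s

From the de Broglie relation λ = h/(mv), we solve for v:

v = h/(mλ)
v = (6.626 × 10^-34 J·s) / (9.11 × 10^-31 kg × 7.90 × 10^-10 m)
v = 9.21 × 10^5 m/s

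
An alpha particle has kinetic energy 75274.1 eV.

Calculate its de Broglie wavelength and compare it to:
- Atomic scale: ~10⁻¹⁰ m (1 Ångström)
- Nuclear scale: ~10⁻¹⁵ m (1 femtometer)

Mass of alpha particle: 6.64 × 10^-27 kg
λ = 5.24 × 10^-14 m, which is between nuclear and atomic scales.

Using λ = h/√(2mKE):

KE = 75274.1 eV = 1.206 × 10^-14 J

λ = h/√(2mKE)
λ = (6.626 × 10^-34 J·s) / √(2 × 6.64 × 10^-27 kg × 1.206 × 10^-14 J)
λ = 5.24 × 10^-14 m

Comparison:
- Atomic scale (10⁻¹⁰ m): λ is 0.00052× this size
- Nuclear scale (10⁻¹⁵ m): λ is 52× this size

The wavelength is between nuclear and atomic scales.

This wavelength is appropriate for probing atomic structure but too large for nuclear physics experiments.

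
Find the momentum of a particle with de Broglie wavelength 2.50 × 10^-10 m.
2.65 × 10^-24 kg·m/s

From the de Broglie relation λ = h/p, we solve for p:

p = h/λ
p = (6.626 × 10^-34 J·s) / (2.50 × 10^-10 m)
p = 2.65 × 10^-24 kg·m/s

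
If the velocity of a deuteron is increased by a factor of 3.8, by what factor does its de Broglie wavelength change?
The wavelength decreases by a factor of 3.8.

From λ = h/(mv), the wavelength is inversely proportional to velocity:

λ ∝ 1/v

If v → 3.8v, then λ → λ/3.8

When velocity is increased by a factor of 3.8, the wavelength decreases by a factor of 3.8.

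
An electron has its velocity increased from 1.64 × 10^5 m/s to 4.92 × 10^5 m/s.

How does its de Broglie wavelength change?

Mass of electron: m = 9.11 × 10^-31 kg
The wavelength decreases by a factor of 3.

Using λ = h/(mv):

Initial wavelength: λ₁ = h/(mv₁) = 4.43 × 10^-9 m
Final wavelength: λ₂ = h/(mv₂) = 1.48 × 10^-9 m

Since λ ∝ 1/v, when velocity increases by a factor of 3, the wavelength decreases by a factor of 3.

λ₂/λ₁ = v₁/v₂ = 1/3

The wavelength decreases by a factor of 3.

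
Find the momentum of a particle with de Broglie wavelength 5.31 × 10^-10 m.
1.25 × 10^-24 kg·m/s

From the de Broglie relation λ = h/p, we solve for p:

p = h/λ
p = (6.626 × 10^-34 J·s) / (5.31 × 10^-10 m)
p = 1.25 × 10^-24 kg·m/s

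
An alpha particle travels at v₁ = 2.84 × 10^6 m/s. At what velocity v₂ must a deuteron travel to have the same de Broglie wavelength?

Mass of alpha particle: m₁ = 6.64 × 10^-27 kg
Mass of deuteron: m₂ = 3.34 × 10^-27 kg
v₂ = 5.65 × 10^6 m/s

For equal de Broglie wavelengths: λ₁ = λ₂

h/(m₁v₁) = h/(m₂v₂)
m₁v₁ = m₂v₂
v₂ = v₁ · (m₁/m₂)

v₂ = 2.84 × 10^6 m/s × (6.64 × 10^-27 kg / 3.34 × 10^-27 kg)
v₂ = 5.65 × 10^6 m/s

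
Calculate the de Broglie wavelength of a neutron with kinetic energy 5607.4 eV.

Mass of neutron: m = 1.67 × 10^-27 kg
3.83 × 10^-13 m

Using λ = h/√(2mKE):

First convert KE to Joules: KE = 5607.4 eV = 8.984 × 10^-16 J

λ = h/√(2mKE)
λ = (6.626 × 10^-34 J·s) / √(2 × 1.67 × 10^-27 kg × 8.984 × 10^-16 J)
λ = 3.83 × 10^-13 m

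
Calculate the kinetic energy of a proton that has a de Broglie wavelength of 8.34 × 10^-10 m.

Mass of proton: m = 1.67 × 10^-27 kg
1.89 × 10^-22 J (or 1.18 × 10^-3 eV)

From λ = h/√(2mKE), we solve for KE:

λ² = h²/(2mKE)
KE = h²/(2mλ²)
KE = (6.626 × 10^-34 J·s)² / (2 × 1.67 × 10^-27 kg × (8.34 × 10^-10 m)²)
KE = 1.89 × 10^-22 J
KE = 1.18 × 10^-3 eV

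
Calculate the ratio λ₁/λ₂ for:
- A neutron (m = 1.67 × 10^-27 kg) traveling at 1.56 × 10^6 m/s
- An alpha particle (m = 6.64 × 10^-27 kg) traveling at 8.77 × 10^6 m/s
λ₁/λ₂ = 22.4

Using λ = h/(mv):

λ₁ = h/(m₁v₁) = 2.54 × 10^-13 m
λ₂ = h/(m₂v₂) = 1.14 × 10^-14 m

Ratio λ₁/λ₂ = (m₂v₂)/(m₁v₁)
         = (6.64 × 10^-27 kg × 8.77 × 10^6 m/s) / (1.67 × 10^-27 kg × 1.56 × 10^6 m/s)
         = 22.4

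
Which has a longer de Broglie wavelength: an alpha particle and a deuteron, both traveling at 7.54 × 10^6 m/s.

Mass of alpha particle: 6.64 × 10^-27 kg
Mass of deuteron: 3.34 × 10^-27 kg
The deuteron has the longer wavelength.

Using λ = h/(mv), since both particles have the same velocity, the wavelength depends only on mass.

For alpha particle: λ₁ = h/(m₁v) = 1.32 × 10^-14 m
For deuteron: λ₂ = h/(m₂v) = 2.63 × 10^-14 m

Since λ ∝ 1/m at constant velocity, the lighter particle has the longer wavelength.

The deuteron has the longer de Broglie wavelength.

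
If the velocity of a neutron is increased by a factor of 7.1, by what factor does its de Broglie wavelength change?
The wavelength decreases by a factor of 7.1.

From λ = h/(mv), the wavelength is inversely proportional to velocity:

λ ∝ 1/v

If v → 7.1v, then λ → λ/7.1

When velocity is increased by a factor of 7.1, the wavelength decreases by a factor of 7.1.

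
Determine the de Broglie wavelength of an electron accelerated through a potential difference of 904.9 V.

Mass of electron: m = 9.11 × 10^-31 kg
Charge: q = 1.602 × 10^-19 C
4.08 × 10^-11 m

When a particle is accelerated through voltage V, it gains kinetic energy KE = qV.

The de Broglie wavelength is then λ = h/√(2mqV):

λ = h/√(2mqV)
λ = (6.626 × 10^-34 J·s) / √(2 × 9.11 × 10^-31 kg × 1.602 × 10^-19 C × 904.9 V)
λ = 4.08 × 10^-11 m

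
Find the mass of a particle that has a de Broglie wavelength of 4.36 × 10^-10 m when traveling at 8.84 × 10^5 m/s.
1.72 × 10^-30 kg

From the de Broglie relation λ = h/(mv), we solve for m:

m = h/(λv)
m = (6.626 × 10^-34 J·s) / (4.36 × 10^-10 m × 8.84 × 10^5 m/s)
m = 1.72 × 10^-30 kg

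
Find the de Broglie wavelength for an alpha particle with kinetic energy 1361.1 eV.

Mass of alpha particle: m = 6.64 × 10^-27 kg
3.89 × 10^-13 m

Using λ = h/√(2mKE):

First convert KE to Joules: KE = 1361.1 eV = 2.181 × 10^-16 J

λ = h/√(2mKE)
λ = (6.626 × 10^-34 J·s) / √(2 × 6.64 × 10^-27 kg × 2.181 × 10^-16 J)
λ = 3.89 × 10^-13 m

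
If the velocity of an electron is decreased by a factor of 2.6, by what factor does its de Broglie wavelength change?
The wavelength increases by a factor of 2.6.

From λ = h/(mv), the wavelength is inversely proportional to velocity:

λ ∝ 1/v

If v → v/2.6, then λ → 2.6λ

When velocity is decreased by a factor of 2.6, the wavelength increases by a factor of 2.6.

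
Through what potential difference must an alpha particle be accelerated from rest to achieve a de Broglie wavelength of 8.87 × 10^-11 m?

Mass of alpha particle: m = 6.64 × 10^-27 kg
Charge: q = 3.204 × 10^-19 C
1.31 × 10^-2 V

From λ = h/√(2mqV), we solve for V:

λ² = h²/(2mqV)
V = h²/(2mqλ²)
V = (6.626 × 10^-34 J·s)² / (2 × 6.64 × 10^-27 kg × 3.204 × 10^-19 C × (8.87 × 10^-11 m)²)
V = 1.31 × 10^-2 V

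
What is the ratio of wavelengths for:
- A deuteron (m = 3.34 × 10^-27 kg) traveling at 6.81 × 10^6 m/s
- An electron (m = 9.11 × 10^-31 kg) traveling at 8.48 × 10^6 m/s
λ₁/λ₂ = 3.40 × 10^-4

Using λ = h/(mv):

λ₁ = h/(m₁v₁) = 2.91 × 10^-14 m
λ₂ = h/(m₂v₂) = 8.58 × 10^-11 m

Ratio λ₁/λ₂ = (m₂v₂)/(m₁v₁)
         = (9.11 × 10^-31 kg × 8.48 × 10^6 m/s) / (3.34 × 10^-27 kg × 6.81 × 10^6 m/s)
         = 3.40 × 10^-4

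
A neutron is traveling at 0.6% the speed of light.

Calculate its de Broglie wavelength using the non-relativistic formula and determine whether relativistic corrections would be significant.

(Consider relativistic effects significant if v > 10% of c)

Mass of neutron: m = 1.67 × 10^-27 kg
No, relativistic corrections are not needed.

Using the non-relativistic de Broglie formula λ = h/(mv):

v = 0.6% × c = 1.799 × 10^6 m/s

λ = h/(mv)
λ = (6.626 × 10^-34 J·s) / (1.67 × 10^-27 kg × 1.799 × 10^6 m/s)
λ = 2.21 × 10^-13 m

Since v = 0.6% of c < 10% of c, relativistic corrections are NOT significant and this non-relativistic result is a good approximation.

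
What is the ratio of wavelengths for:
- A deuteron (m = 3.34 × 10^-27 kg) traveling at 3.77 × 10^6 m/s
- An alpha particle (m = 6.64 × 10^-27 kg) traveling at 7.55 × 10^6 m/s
λ₁/λ₂ = 3.98

Using λ = h/(mv):

λ₁ = h/(m₁v₁) = 5.26 × 10^-14 m
λ₂ = h/(m₂v₂) = 1.32 × 10^-14 m

Ratio λ₁/λ₂ = (m₂v₂)/(m₁v₁)
         = (6.64 × 10^-27 kg × 7.55 × 10^6 m/s) / (3.34 × 10^-27 kg × 3.77 × 10^6 m/s)
         = 3.98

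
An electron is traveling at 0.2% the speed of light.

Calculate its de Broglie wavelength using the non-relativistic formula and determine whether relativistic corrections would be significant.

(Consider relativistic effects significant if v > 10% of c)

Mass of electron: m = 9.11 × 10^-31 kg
No, relativistic corrections are not needed.

Using the non-relativistic de Broglie formula λ = h/(mv):

v = 0.2% × c = 5.996 × 10^5 m/s

λ = h/(mv)
λ = (6.626 × 10^-34 J·s) / (9.11 × 10^-31 kg × 5.996 × 10^5 m/s)
λ = 1.21 × 10^-9 m

Since v = 0.2% of c < 10% of c, relativistic corrections are NOT significant and this non-relativistic result is a good approximation.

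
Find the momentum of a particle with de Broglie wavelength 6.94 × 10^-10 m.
9.55 × 10^-25 kg·m/s

From the de Broglie relation λ = h/p, we solve for p:

p = h/λ
p = (6.626 × 10^-34 J·s) / (6.94 × 10^-10 m)
p = 9.55 × 10^-25 kg·m/s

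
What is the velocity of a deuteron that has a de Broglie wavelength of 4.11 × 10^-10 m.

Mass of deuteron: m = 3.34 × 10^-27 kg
4.83 × 10^2 m/s

From the de Broglie relation λ = h/(mv), we solve for v:

v = h/(mλ)
v = (6.626 × 10^-34 J·s) / (3.34 × 10^-27 kg × 4.11 × 10^-10 m)
v = 4.83 × 10^2 m/s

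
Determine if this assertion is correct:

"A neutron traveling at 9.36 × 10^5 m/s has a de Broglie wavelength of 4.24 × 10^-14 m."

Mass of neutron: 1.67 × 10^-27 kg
False

The claim is incorrect.

Using λ = h/(mv):
λ = (6.626 × 10^-34 J·s) / (1.67 × 10^-27 kg × 9.36 × 10^5 m/s)
λ = 4.24 × 10^-13 m

The actual wavelength differs from the claimed 4.24 × 10^-14 m.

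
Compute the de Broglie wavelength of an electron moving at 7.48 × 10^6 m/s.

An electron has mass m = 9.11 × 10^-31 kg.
9.72 × 10^-11 m

Using the de Broglie relation λ = h/(mv):

λ = h/(mv)
λ = (6.626 × 10^-34 J·s) / (9.11 × 10^-31 kg × 7.48 × 10^6 m/s)
λ = 9.72 × 10^-11 m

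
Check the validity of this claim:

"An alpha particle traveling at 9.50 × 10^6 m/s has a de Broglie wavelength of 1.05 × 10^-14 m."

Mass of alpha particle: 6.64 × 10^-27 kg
True

The claim is correct.

Using λ = h/(mv):
λ = (6.626 × 10^-34 J·s) / (6.64 × 10^-27 kg × 9.50 × 10^6 m/s)
λ = 1.05 × 10^-14 m

This matches the claimed value.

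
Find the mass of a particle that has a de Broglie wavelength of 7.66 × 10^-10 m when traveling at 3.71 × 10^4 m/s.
2.33 × 10^-29 kg

From the de Broglie relation λ = h/(mv), we solve for m:

m = h/(λv)
m = (6.626 × 10^-34 J·s) / (7.66 × 10^-10 m × 3.71 × 10^4 m/s)
m = 2.33 × 10^-29 kg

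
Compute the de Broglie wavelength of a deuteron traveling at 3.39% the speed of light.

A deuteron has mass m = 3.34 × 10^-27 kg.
1.95 × 10^-14 m

Using the de Broglie relation λ = h/(mv):

v = 3.39% × c = 1.016 × 10^7 m/s

λ = h/(mv)
λ = (6.626 × 10^-34 J·s) / (3.34 × 10^-27 kg × 1.016 × 10^7 m/s)
λ = 1.95 × 10^-14 m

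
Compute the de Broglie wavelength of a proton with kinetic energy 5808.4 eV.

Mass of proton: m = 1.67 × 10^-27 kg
3.76 × 10^-13 m

Using λ = h/√(2mKE):

First convert KE to Joules: KE = 5808.4 eV = 9.306 × 10^-16 J

λ = h/√(2mKE)
λ = (6.626 × 10^-34 J·s) / √(2 × 1.67 × 10^-27 kg × 9.306 × 10^-16 J)
λ = 3.76 × 10^-13 m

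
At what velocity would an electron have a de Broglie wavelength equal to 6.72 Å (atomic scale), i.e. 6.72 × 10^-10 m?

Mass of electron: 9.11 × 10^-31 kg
1.08 × 10^6 m/s

From λ = h/(mv), solve for v:

v = h/(mλ)
v = (6.626 × 10^-34 J·s) / (9.11 × 10^-31 kg × 6.72 × 10^-10 m)
v = 1.08 × 10^6 m/s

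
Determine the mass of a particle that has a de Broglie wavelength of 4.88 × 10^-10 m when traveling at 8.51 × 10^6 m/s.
1.60 × 10^-31 kg

From the de Broglie relation λ = h/(mv), we solve for m:

m = h/(λv)
m = (6.626 × 10^-34 J·s) / (4.88 × 10^-10 m × 8.51 × 10^6 m/s)
m = 1.60 × 10^-31 kg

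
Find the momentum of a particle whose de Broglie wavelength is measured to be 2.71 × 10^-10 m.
2.45 × 10^-24 kg·m/s

From the de Broglie relation λ = h/p, we solve for p:

p = h/λ
p = (6.626 × 10^-34 J·s) / (2.71 × 10^-10 m)
p = 2.45 × 10^-24 kg·m/s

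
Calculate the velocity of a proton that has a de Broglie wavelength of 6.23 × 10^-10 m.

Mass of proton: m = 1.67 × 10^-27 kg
6.37 × 10^2 m/s

From the de Broglie relation λ = h/(mv), we solve for v:

v = h/(mλ)
v = (6.626 × 10^-34 J·s) / (1.67 × 10^-27 kg × 6.23 × 10^-10 m)
v = 6.37 × 10^2 m/s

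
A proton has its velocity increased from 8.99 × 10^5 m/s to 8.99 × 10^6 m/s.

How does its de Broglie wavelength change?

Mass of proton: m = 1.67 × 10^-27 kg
The wavelength decreases by a factor of 10.

Using λ = h/(mv):

Initial wavelength: λ₁ = h/(mv₁) = 4.41 × 10^-13 m
Final wavelength: λ₂ = h/(mv₂) = 4.41 × 10^-14 m

Since λ ∝ 1/v, when velocity increases by a factor of 10, the wavelength decreases by a factor of 10.

λ₂/λ₁ = v₁/v₂ = 1/10

The wavelength decreases by a factor of 10.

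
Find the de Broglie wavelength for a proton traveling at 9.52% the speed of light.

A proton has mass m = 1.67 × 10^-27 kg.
1.39 × 10^-14 m

Using the de Broglie relation λ = h/(mv):

v = 9.52% × c = 2.854 × 10^7 m/s

λ = h/(mv)
λ = (6.626 × 10^-34 J·s) / (1.67 × 10^-27 kg × 2.854 × 10^7 m/s)
λ = 1.39 × 10^-14 m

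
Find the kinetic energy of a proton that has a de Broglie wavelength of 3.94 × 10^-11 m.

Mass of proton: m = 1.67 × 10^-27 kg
8.47 × 10^-20 J (or 0.529 eV)

From λ = h/√(2mKE), we solve for KE:

λ² = h²/(2mKE)
KE = h²/(2mλ²)
KE = (6.626 × 10^-34 J·s)² / (2 × 1.67 × 10^-27 kg × (3.94 × 10^-11 m)²)
KE = 8.47 × 10^-20 J
KE = 0.529 eV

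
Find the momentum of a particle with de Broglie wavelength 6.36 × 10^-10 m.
1.04 × 10^-24 kg·m/s

From the de Broglie relation λ = h/p, we solve for p:

p = h/λ
p = (6.626 × 10^-34 J·s) / (6.36 × 10^-10 m)
p = 1.04 × 10^-24 kg·m/s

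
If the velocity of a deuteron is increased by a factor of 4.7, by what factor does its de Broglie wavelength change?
The wavelength decreases by a factor of 4.7.

From λ = h/(mv), the wavelength is inversely proportional to velocity:

λ ∝ 1/v

If v → 4.7v, then λ → λ/4.7

When velocity is increased by a factor of 4.7, the wavelength decreases by a factor of 4.7.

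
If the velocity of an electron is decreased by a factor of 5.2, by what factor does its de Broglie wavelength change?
The wavelength increases by a factor of 5.2.

From λ = h/(mv), the wavelength is inversely proportional to velocity:

λ ∝ 1/v

If v → v/5.2, then λ → 5.2λ

When velocity is decreased by a factor of 5.2, the wavelength increases by a factor of 5.2.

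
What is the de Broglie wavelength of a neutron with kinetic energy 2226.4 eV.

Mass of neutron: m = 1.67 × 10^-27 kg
6.07 × 10^-13 m

Using λ = h/√(2mKE):

First convert KE to Joules: KE = 2226.4 eV = 3.567 × 10^-16 J

λ = h/√(2mKE)
λ = (6.626 × 10^-34 J·s) / √(2 × 1.67 × 10^-27 kg × 3.567 × 10^-16 J)
λ = 6.07 × 10^-13 m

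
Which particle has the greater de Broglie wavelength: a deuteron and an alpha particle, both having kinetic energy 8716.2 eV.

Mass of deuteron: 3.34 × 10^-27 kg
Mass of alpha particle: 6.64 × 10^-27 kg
The deuteron has the longer wavelength.

Using λ = h/√(2mKE):

For deuteron: λ₁ = h/√(2m₁KE) = 2.17 × 10^-13 m
For alpha particle: λ₂ = h/√(2m₂KE) = 1.54 × 10^-13 m

Since λ ∝ 1/√m at constant kinetic energy, the lighter particle has the longer wavelength.

The deuteron has the longer de Broglie wavelength.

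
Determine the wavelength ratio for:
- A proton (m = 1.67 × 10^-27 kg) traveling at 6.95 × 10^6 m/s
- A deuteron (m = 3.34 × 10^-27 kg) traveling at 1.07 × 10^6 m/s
λ₁/λ₂ = 0.308

Using λ = h/(mv):

λ₁ = h/(m₁v₁) = 5.71 × 10^-14 m
λ₂ = h/(m₂v₂) = 1.85 × 10^-13 m

Ratio λ₁/λ₂ = (m₂v₂)/(m₁v₁)
         = (3.34 × 10^-27 kg × 1.07 × 10^6 m/s) / (1.67 × 10^-27 kg × 6.95 × 10^6 m/s)
         = 0.308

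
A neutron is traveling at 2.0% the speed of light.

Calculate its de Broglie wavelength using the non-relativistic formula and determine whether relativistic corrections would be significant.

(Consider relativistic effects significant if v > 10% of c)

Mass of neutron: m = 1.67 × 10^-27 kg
No, relativistic corrections are not needed.

Using the non-relativistic de Broglie formula λ = h/(mv):

v = 2.0% × c = 5.996 × 10^6 m/s

λ = h/(mv)
λ = (6.626 × 10^-34 J·s) / (1.67 × 10^-27 kg × 5.996 × 10^6 m/s)
λ = 6.62 × 10^-14 m

Since v = 2.0% of c < 10% of c, relativistic corrections are NOT significant and this non-relativistic result is a good approximation.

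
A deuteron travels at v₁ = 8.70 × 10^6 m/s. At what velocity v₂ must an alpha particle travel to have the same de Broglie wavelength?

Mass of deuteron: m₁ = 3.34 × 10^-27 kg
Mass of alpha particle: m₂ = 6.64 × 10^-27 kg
v₂ = 4.38 × 10^6 m/s

For equal de Broglie wavelengths: λ₁ = λ₂

h/(m₁v₁) = h/(m₂v₂)
m₁v₁ = m₂v₂
v₂ = v₁ · (m₁/m₂)

v₂ = 8.70 × 10^6 m/s × (3.34 × 10^-27 kg / 6.64 × 10^-27 kg)
v₂ = 4.38 × 10^6 m/s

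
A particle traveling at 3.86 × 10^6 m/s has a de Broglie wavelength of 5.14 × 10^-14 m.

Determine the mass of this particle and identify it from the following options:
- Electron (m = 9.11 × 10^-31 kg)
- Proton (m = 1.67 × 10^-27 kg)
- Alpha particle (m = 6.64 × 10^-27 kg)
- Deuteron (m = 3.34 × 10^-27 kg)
The particle is a deuteron.

From λ = h/(mv), solve for mass:

m = h/(λv)
m = (6.626 × 10^-34 J·s) / (5.14 × 10^-14 m × 3.86 × 10^6 m/s)
m = 3.34 × 10^-27 kg

Comparing with the listed masses, this is closest to a deuteron.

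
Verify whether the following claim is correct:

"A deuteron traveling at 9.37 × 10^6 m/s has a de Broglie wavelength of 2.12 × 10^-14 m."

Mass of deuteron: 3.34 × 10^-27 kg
True

The claim is correct.

Using λ = h/(mv):
λ = (6.626 × 10^-34 J·s) / (3.34 × 10^-27 kg × 9.37 × 10^6 m/s)
λ = 2.12 × 10^-14 m

This matches the claimed value.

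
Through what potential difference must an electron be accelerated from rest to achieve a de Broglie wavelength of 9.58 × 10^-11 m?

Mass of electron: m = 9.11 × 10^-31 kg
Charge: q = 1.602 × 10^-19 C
164 V

From λ = h/√(2mqV), we solve for V:

λ² = h²/(2mqV)
V = h²/(2mqλ²)
V = (6.626 × 10^-34 J·s)² / (2 × 9.11 × 10^-31 kg × 1.602 × 10^-19 C × (9.58 × 10^-11 m)²)
V = 164 V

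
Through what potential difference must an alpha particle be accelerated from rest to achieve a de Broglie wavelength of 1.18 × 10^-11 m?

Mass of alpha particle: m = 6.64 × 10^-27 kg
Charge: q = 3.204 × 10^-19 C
7.41 × 10^-1 V

From λ = h/√(2mqV), we solve for V:

λ² = h²/(2mqV)
V = h²/(2mqλ²)
V = (6.626 × 10^-34 J·s)² / (2 × 6.64 × 10^-27 kg × 3.204 × 10^-19 C × (1.18 × 10^-11 m)²)
V = 7.41 × 10^-1 V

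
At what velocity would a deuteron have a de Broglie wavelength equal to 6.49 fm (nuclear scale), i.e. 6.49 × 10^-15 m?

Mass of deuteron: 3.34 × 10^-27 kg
3.06 × 10^7 m/s

From λ = h/(mv), solve for v:

v = h/(mλ)
v = (6.626 × 10^-34 J·s) / (3.34 × 10^-27 kg × 6.49 × 10^-15 m)
v = 3.06 × 10^7 m/s

Note: This velocity is 10.2% of the speed of light, so relativistic corrections would be needed for a more accurate calculation.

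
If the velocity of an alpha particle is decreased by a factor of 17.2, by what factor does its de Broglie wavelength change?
The wavelength increases by a factor of 17.2.

From λ = h/(mv), the wavelength is inversely proportional to velocity:

λ ∝ 1/v

If v → v/17.2, then λ → 17.2λ

When velocity is decreased by a factor of 17.2, the wavelength increases by a factor of 17.2.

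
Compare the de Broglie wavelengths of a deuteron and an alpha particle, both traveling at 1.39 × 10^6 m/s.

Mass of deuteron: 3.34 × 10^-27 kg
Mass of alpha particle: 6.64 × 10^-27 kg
The deuteron has the longer wavelength.

Using λ = h/(mv), since both particles have the same velocity, the wavelength depends only on mass.

For deuteron: λ₁ = h/(m₁v) = 1.43 × 10^-13 m
For alpha particle: λ₂ = h/(m₂v) = 7.18 × 10^-14 m

Since λ ∝ 1/m at constant velocity, the lighter particle has the longer wavelength.

The deuteron has the longer de Broglie wavelength.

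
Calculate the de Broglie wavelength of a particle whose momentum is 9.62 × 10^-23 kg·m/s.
6.89 × 10^-12 m

Using the de Broglie relation λ = h/p:

λ = h/p
λ = (6.626 × 10^-34 J·s) / (9.62 × 10^-23 kg·m/s)
λ = 6.89 × 10^-12 m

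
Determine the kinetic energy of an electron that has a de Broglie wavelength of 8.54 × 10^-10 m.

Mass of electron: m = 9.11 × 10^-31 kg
3.30 × 10^-19 J (or 2.06 eV)

From λ = h/√(2mKE), we solve for KE:

λ² = h²/(2mKE)
KE = h²/(2mλ²)
KE = (6.626 × 10^-34 J·s)² / (2 × 9.11 × 10^-31 kg × (8.54 × 10^-10 m)²)
KE = 3.30 × 10^-19 J
KE = 2.06 eV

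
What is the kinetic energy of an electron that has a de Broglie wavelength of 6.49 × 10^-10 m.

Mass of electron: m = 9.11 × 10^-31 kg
5.72 × 10^-19 J (or 3.57 eV)

From λ = h/√(2mKE), we solve for KE:

λ² = h²/(2mKE)
KE = h²/(2mλ²)
KE = (6.626 × 10^-34 J·s)² / (2 × 9.11 × 10^-31 kg × (6.49 × 10^-10 m)²)
KE = 5.72 × 10^-19 J
KE = 3.57 eV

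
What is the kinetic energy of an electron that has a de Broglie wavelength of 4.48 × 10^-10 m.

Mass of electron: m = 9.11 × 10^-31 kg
1.20 × 10^-18 J (or 7.49 eV)

From λ = h/√(2mKE), we solve for KE:

λ² = h²/(2mKE)
KE = h²/(2mλ²)
KE = (6.626 × 10^-34 J·s)² / (2 × 9.11 × 10^-31 kg × (4.48 × 10^-10 m)²)
KE = 1.20 × 10^-18 J
KE = 7.49 eV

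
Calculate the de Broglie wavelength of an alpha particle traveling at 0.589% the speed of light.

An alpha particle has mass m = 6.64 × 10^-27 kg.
5.65 × 10^-14 m

Using the de Broglie relation λ = h/(mv):

v = 0.589% × c = 1.766 × 10^6 m/s

λ = h/(mv)
λ = (6.626 × 10^-34 J·s) / (6.64 × 10^-27 kg × 1.766 × 10^6 m/s)
λ = 5.65 × 10^-14 m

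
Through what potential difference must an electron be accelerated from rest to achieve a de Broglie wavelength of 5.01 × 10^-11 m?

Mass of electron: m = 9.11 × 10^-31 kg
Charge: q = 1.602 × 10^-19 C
599 V

From λ = h/√(2mqV), we solve for V:

λ² = h²/(2mqV)
V = h²/(2mqλ²)
V = (6.626 × 10^-34 J·s)² / (2 × 9.11 × 10^-31 kg × 1.602 × 10^-19 C × (5.01 × 10^-11 m)²)
V = 599 V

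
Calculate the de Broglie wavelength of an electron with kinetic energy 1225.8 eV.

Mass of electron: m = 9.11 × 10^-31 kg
3.50 × 10^-11 m

Using λ = h/√(2mKE):

First convert KE to Joules: KE = 1225.8 eV = 1.964 × 10^-16 J

λ = h/√(2mKE)
λ = (6.626 × 10^-34 J·s) / √(2 × 9.11 × 10^-31 kg × 1.964 × 10^-16 J)
λ = 3.50 × 10^-11 m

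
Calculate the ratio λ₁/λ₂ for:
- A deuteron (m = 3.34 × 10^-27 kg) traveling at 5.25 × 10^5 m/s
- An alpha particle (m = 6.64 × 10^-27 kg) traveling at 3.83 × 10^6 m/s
λ₁/λ₂ = 14.5

Using λ = h/(mv):

λ₁ = h/(m₁v₁) = 3.78 × 10^-13 m
λ₂ = h/(m₂v₂) = 2.61 × 10^-14 m

Ratio λ₁/λ₂ = (m₂v₂)/(m₁v₁)
         = (6.64 × 10^-27 kg × 3.83 × 10^6 m/s) / (3.34 × 10^-27 kg × 5.25 × 10^5 m/s)
         = 14.5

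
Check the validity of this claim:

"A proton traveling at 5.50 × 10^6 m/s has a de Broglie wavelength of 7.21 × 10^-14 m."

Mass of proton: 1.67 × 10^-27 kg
True

The claim is correct.

Using λ = h/(mv):
λ = (6.626 × 10^-34 J·s) / (1.67 × 10^-27 kg × 5.50 × 10^6 m/s)
λ = 7.21 × 10^-14 m

This matches the claimed value.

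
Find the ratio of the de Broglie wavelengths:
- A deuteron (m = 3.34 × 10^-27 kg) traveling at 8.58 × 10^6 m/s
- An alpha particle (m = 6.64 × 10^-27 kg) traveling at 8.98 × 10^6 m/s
λ₁/λ₂ = 2.08

Using λ = h/(mv):

λ₁ = h/(m₁v₁) = 2.31 × 10^-14 m
λ₂ = h/(m₂v₂) = 1.11 × 10^-14 m

Ratio λ₁/λ₂ = (m₂v₂)/(m₁v₁)
         = (6.64 × 10^-27 kg × 8.98 × 10^6 m/s) / (3.34 × 10^-27 kg × 8.58 × 10^6 m/s)
         = 2.08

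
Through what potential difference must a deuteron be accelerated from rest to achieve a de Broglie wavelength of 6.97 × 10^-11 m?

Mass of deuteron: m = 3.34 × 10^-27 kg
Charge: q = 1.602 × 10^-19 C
8.44 × 10^-2 V

From λ = h/√(2mqV), we solve for V:

λ² = h²/(2mqV)
V = h²/(2mqλ²)
V = (6.626 × 10^-34 J·s)² / (2 × 3.34 × 10^-27 kg × 1.602 × 10^-19 C × (6.97 × 10^-11 m)²)
V = 8.44 × 10^-2 V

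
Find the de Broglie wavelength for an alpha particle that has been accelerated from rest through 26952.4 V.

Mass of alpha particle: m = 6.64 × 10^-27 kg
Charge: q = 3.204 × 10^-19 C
6.19 × 10^-14 m

When a particle is accelerated through voltage V, it gains kinetic energy KE = qV.

The de Broglie wavelength is then λ = h/√(2mqV):

λ = h/√(2mqV)
λ = (6.626 × 10^-34 J·s) / √(2 × 6.64 × 10^-27 kg × 3.204 × 10^-19 C × 26952.4 V)
λ = 6.19 × 10^-14 m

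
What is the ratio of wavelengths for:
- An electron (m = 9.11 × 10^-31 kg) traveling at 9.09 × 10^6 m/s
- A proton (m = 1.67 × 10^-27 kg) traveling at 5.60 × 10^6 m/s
λ₁/λ₂ = 1.13 × 10^3

Using λ = h/(mv):

λ₁ = h/(m₁v₁) = 8.00 × 10^-11 m
λ₂ = h/(m₂v₂) = 7.09 × 10^-14 m

Ratio λ₁/λ₂ = (m₂v₂)/(m₁v₁)
         = (1.67 × 10^-27 kg × 5.60 × 10^6 m/s) / (9.11 × 10^-31 kg × 9.09 × 10^6 m/s)
         = 1.13 × 10^3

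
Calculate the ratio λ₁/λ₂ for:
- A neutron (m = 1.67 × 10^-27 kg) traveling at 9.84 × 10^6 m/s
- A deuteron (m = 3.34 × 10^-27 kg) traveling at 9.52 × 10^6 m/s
λ₁/λ₂ = 1.93

Using λ = h/(mv):

λ₁ = h/(m₁v₁) = 4.03 × 10^-14 m
λ₂ = h/(m₂v₂) = 2.08 × 10^-14 m

Ratio λ₁/λ₂ = (m₂v₂)/(m₁v₁)
         = (3.34 × 10^-27 kg × 9.52 × 10^6 m/s) / (1.67 × 10^-27 kg × 9.84 × 10^6 m/s)
         = 1.93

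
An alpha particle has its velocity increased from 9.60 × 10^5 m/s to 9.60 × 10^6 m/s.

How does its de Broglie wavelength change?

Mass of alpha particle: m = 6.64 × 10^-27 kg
The wavelength decreases by a factor of 10.

Using λ = h/(mv):

Initial wavelength: λ₁ = h/(mv₁) = 1.04 × 10^-13 m
Final wavelength: λ₂ = h/(mv₂) = 1.04 × 10^-14 m

Since λ ∝ 1/v, when velocity increases by a factor of 10, the wavelength decreases by a factor of 10.

λ₂/λ₁ = v₁/v₂ = 1/10

The wavelength decreases by a factor of 10.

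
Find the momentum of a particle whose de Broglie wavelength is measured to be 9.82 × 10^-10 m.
6.75 × 10^-25 kg·m/s

From the de Broglie relation λ = h/p, we solve for p:

p = h/λ
p = (6.626 × 10^-34 J·s) / (9.82 × 10^-10 m)
p = 6.75 × 10^-25 kg·m/s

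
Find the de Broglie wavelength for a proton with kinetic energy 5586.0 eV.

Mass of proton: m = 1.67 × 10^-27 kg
3.83 × 10^-13 m

Using λ = h/√(2mKE):

First convert KE to Joules: KE = 5586.0 eV = 8.950 × 10^-16 J

λ = h/√(2mKE)
λ = (6.626 × 10^-34 J·s) / √(2 × 1.67 × 10^-27 kg × 8.950 × 10^-16 J)
λ = 3.83 × 10^-13 m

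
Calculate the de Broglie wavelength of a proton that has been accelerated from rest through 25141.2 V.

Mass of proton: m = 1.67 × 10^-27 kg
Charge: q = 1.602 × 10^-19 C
1.81 × 10^-13 m

When a particle is accelerated through voltage V, it gains kinetic energy KE = qV.

The de Broglie wavelength is then λ = h/√(2mqV):

λ = h/√(2mqV)
λ = (6.626 × 10^-34 J·s) / √(2 × 1.67 × 10^-27 kg × 1.602 × 10^-19 C × 25141.2 V)
λ = 1.81 × 10^-13 m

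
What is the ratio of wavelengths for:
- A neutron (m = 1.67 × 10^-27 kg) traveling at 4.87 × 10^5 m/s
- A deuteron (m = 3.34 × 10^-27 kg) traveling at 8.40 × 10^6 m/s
λ₁/λ₂ = 34.5

Using λ = h/(mv):

λ₁ = h/(m₁v₁) = 8.15 × 10^-13 m
λ₂ = h/(m₂v₂) = 2.36 × 10^-14 m

Ratio λ₁/λ₂ = (m₂v₂)/(m₁v₁)
         = (3.34 × 10^-27 kg × 8.40 × 10^6 m/s) / (1.67 × 10^-27 kg × 4.87 × 10^5 m/s)
         = 34.5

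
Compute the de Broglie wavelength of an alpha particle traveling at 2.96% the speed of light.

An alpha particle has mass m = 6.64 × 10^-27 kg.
1.12 × 10^-14 m

Using the de Broglie relation λ = h/(mv):

v = 2.96% × c = 8.874 × 10^6 m/s

λ = h/(mv)
λ = (6.626 × 10^-34 J·s) / (6.64 × 10^-27 kg × 8.874 × 10^6 m/s)
λ = 1.12 × 10^-14 m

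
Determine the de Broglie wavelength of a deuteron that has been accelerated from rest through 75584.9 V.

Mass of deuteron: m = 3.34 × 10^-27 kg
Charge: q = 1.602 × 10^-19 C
7.37 × 10^-14 m

When a particle is accelerated through voltage V, it gains kinetic energy KE = qV.

The de Broglie wavelength is then λ = h/√(2mqV):

λ = h/√(2mqV)
λ = (6.626 × 10^-34 J·s) / √(2 × 3.34 × 10^-27 kg × 1.602 × 10^-19 C × 75584.9 V)
λ = 7.37 × 10^-14 m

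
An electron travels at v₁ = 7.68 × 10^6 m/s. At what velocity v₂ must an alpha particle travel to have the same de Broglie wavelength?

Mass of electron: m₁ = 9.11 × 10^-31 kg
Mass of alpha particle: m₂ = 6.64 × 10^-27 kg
v₂ = 1.05 × 10^3 m/s

For equal de Broglie wavelengths: λ₁ = λ₂

h/(m₁v₁) = h/(m₂v₂)
m₁v₁ = m₂v₂
v₂ = v₁ · (m₁/m₂)

v₂ = 7.68 × 10^6 m/s × (9.11 × 10^-31 kg / 6.64 × 10^-27 kg)
v₂ = 1.05 × 10^3 m/s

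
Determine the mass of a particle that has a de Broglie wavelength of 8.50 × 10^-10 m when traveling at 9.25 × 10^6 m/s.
8.43 × 10^-32 kg

From the de Broglie relation λ = h/(mv), we solve for m:

m = h/(λv)
m = (6.626 × 10^-34 J·s) / (8.50 × 10^-10 m × 9.25 × 10^6 m/s)
m = 8.43 × 10^-32 kg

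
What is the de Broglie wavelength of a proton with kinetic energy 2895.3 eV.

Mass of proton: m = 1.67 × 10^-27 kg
5.32 × 10^-13 m

Using λ = h/√(2mKE):

First convert KE to Joules: KE = 2895.3 eV = 4.639 × 10^-16 J

λ = h/√(2mKE)
λ = (6.626 × 10^-34 J·s) / √(2 × 1.67 × 10^-27 kg × 4.639 × 10^-16 J)
λ = 5.32 × 10^-13 m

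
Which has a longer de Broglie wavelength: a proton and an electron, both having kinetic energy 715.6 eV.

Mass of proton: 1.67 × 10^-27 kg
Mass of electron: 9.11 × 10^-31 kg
The electron has the longer wavelength.

Using λ = h/√(2mKE):

For proton: λ₁ = h/√(2m₁KE) = 1.07 × 10^-12 m
For electron: λ₂ = h/√(2m₂KE) = 4.58 × 10^-11 m

Since λ ∝ 1/√m at constant kinetic energy, the lighter particle has the longer wavelength.

The electron has the longer de Broglie wavelength.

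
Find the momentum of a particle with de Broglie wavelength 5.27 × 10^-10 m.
1.26 × 10^-24 kg·m/s

From the de Broglie relation λ = h/p, we solve for p:

p = h/λ
p = (6.626 × 10^-34 J·s) / (5.27 × 10^-10 m)
p = 1.26 × 10^-24 kg·m/s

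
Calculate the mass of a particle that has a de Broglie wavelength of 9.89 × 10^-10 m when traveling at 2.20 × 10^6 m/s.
3.05 × 10^-31 kg

From the de Broglie relation λ = h/(mv), we solve for m:

m = h/(λv)
m = (6.626 × 10^-34 J·s) / (9.89 × 10^-10 m × 2.20 × 10^6 m/s)
m = 3.05 × 10^-31 kg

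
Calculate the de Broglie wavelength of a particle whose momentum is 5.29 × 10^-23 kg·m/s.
1.25 × 10^-11 m

Using the de Broglie relation λ = h/p:

λ = h/p
λ = (6.626 × 10^-34 J·s) / (5.29 × 10^-23 kg·m/s)
λ = 1.25 × 10^-11 m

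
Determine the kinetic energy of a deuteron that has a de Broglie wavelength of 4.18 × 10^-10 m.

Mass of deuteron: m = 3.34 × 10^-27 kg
3.76 × 10^-22 J (or 2.35 × 10^-3 eV)

From λ = h/√(2mKE), we solve for KE:

λ² = h²/(2mKE)
KE = h²/(2mλ²)
KE = (6.626 × 10^-34 J·s)² / (2 × 3.34 × 10^-27 kg × (4.18 × 10^-10 m)²)
KE = 3.76 × 10^-22 J
KE = 2.35 × 10^-3 eV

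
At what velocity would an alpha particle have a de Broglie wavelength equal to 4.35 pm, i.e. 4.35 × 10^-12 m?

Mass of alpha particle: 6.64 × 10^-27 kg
2.29 × 10^4 m/s

From λ = h/(mv), solve for v:

v = h/(mλ)
v = (6.626 × 10^-34 J·s) / (6.64 × 10^-27 kg × 4.35 × 10^-12 m)
v = 2.29 × 10^4 m/s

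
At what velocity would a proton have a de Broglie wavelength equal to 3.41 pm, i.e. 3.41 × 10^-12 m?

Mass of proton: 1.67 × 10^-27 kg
1.16 × 10^5 m/s

From λ = h/(mv), solve for v:

v = h/(mλ)
v = (6.626 × 10^-34 J·s) / (1.67 × 10^-27 kg × 3.41 × 10^-12 m)
v = 1.16 × 10^5 m/s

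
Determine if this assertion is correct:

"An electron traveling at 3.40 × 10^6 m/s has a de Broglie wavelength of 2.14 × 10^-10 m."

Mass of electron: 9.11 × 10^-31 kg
True

The claim is correct.

Using λ = h/(mv):
λ = (6.626 × 10^-34 J·s) / (9.11 × 10^-31 kg × 3.40 × 10^6 m/s)
λ = 2.14 × 10^-10 m

This matches the claimed value.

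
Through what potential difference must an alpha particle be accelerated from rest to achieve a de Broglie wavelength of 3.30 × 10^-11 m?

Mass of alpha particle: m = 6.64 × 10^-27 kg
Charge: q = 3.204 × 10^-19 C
9.48 × 10^-2 V

From λ = h/√(2mqV), we solve for V:

λ² = h²/(2mqV)
V = h²/(2mqλ²)
V = (6.626 × 10^-34 J·s)² / (2 × 6.64 × 10^-27 kg × 3.204 × 10^-19 C × (3.30 × 10^-11 m)²)
V = 9.48 × 10^-2 V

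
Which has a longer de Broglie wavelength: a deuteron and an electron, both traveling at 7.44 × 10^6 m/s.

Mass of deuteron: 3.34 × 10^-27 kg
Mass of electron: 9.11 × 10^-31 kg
The electron has the longer wavelength.

Using λ = h/(mv), since both particles have the same velocity, the wavelength depends only on mass.

For deuteron: λ₁ = h/(m₁v) = 2.67 × 10^-14 m
For electron: λ₂ = h/(m₂v) = 9.78 × 10^-11 m

Since λ ∝ 1/m at constant velocity, the lighter particle has the longer wavelength.

The electron has the longer de Broglie wavelength.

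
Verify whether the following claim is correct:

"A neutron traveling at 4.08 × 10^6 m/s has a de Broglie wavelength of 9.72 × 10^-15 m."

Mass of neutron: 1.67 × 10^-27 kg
False

The claim is incorrect.

Using λ = h/(mv):
λ = (6.626 × 10^-34 J·s) / (1.67 × 10^-27 kg × 4.08 × 10^6 m/s)
λ = 9.72 × 10^-14 m

The actual wavelength differs from the claimed 9.72 × 10^-15 m.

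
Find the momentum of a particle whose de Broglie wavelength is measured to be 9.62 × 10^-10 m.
6.89 × 10^-25 kg·m/s

From the de Broglie relation λ = h/p, we solve for p:

p = h/λ
p = (6.626 × 10^-34 J·s) / (9.62 × 10^-10 m)
p = 6.89 × 10^-25 kg·m/s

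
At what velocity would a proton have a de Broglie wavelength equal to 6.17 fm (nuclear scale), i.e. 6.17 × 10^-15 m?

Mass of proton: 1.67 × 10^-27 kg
6.43 × 10^7 m/s

From λ = h/(mv), solve for v:

v = h/(mλ)
v = (6.626 × 10^-34 J·s) / (1.67 × 10^-27 kg × 6.17 × 10^-15 m)
v = 6.43 × 10^7 m/s

Note: This velocity is 21.5% of the speed of light, so relativistic corrections would be needed for a more accurate calculation.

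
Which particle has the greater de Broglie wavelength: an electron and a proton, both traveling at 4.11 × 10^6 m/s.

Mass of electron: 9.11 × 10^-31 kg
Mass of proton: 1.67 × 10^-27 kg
The electron has the longer wavelength.

Using λ = h/(mv), since both particles have the same velocity, the wavelength depends only on mass.

For electron: λ₁ = h/(m₁v) = 1.77 × 10^-10 m
For proton: λ₂ = h/(m₂v) = 9.65 × 10^-14 m

Since λ ∝ 1/m at constant velocity, the lighter particle has the longer wavelength.

The electron has the longer de Broglie wavelength.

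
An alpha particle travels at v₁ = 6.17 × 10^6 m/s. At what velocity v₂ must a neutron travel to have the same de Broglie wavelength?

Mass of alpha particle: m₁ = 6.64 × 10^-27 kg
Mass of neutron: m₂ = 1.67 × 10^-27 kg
v₂ = 2.45 × 10^7 m/s

For equal de Broglie wavelengths: λ₁ = λ₂

h/(m₁v₁) = h/(m₂v₂)
m₁v₁ = m₂v₂
v₂ = v₁ · (m₁/m₂)

v₂ = 6.17 × 10^6 m/s × (6.64 × 10^-27 kg / 1.67 × 10^-27 kg)
v₂ = 2.45 × 10^7 m/s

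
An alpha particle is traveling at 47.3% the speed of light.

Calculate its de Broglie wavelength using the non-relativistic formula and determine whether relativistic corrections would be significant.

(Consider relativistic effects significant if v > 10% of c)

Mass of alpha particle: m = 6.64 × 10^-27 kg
Yes, relativistic corrections are needed.

Using the non-relativistic de Broglie formula λ = h/(mv):

v = 47.3% × c = 1.418 × 10^8 m/s

λ = h/(mv)
λ = (6.626 × 10^-34 J·s) / (6.64 × 10^-27 kg × 1.418 × 10^8 m/s)
λ = 7.04 × 10^-16 m

Since v = 47.3% of c > 10% of c, relativistic corrections ARE significant and the actual wavelength would differ from this non-relativistic estimate.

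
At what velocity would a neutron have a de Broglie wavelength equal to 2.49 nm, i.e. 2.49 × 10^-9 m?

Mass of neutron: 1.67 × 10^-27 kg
1.59 × 10^2 m/s

From λ = h/(mv), solve for v:

v = h/(mλ)
v = (6.626 × 10^-34 J·s) / (1.67 × 10^-27 kg × 2.49 × 10^-9 m)
v = 1.59 × 10^2 m/s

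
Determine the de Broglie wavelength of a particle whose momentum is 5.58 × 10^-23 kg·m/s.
1.19 × 10^-11 m

Using the de Broglie relation λ = h/p:

λ = h/p
λ = (6.626 × 10^-34 J·s) / (5.58 × 10^-23 kg·m/s)
λ = 1.19 × 10^-11 m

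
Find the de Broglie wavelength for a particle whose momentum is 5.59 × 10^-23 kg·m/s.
1.19 × 10^-11 m

Using the de Broglie relation λ = h/p:

λ = h/p
λ = (6.626 × 10^-34 J·s) / (5.59 × 10^-23 kg·m/s)
λ = 1.19 × 10^-11 m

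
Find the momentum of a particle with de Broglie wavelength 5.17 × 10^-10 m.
1.28 × 10^-24 kg·m/s

From the de Broglie relation λ = h/p, we solve for p:

p = h/λ
p = (6.626 × 10^-34 J·s) / (5.17 × 10^-10 m)
p = 1.28 × 10^-24 kg·m/s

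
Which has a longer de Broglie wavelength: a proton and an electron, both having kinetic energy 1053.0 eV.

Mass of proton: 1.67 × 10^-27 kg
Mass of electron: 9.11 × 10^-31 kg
The electron has the longer wavelength.

Using λ = h/√(2mKE):

For proton: λ₁ = h/√(2m₁KE) = 8.83 × 10^-13 m
For electron: λ₂ = h/√(2m₂KE) = 3.78 × 10^-11 m

Since λ ∝ 1/√m at constant kinetic energy, the lighter particle has the longer wavelength.

The electron has the longer de Broglie wavelength.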